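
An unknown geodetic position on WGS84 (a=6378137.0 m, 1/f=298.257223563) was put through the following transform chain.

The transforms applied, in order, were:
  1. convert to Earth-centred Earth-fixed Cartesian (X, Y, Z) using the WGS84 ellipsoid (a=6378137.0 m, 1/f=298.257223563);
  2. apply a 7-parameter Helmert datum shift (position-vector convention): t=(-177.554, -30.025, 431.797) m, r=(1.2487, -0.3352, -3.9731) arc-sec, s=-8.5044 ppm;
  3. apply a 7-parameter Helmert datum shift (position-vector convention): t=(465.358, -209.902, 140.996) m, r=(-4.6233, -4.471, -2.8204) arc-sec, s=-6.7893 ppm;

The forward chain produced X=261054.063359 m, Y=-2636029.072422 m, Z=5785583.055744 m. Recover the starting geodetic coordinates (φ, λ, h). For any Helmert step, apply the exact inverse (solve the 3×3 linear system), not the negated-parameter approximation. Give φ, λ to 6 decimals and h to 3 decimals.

φ=65.543645°, λ=-84.345361°, h=2179.408 m

start: X=261054.0634, Y=-2636029.0724, Z=5785583.0557 m
→ Helmert⁻¹: X=260751.9227, Y=-2635963.1771, Z=5785416.6035
→ Helmert⁻¹: X=260991.8704, Y=-2635915.5201, Z=5785049.5381
→ geod (Bowring, a=6378137.000): φ=65.54364500°, λ=-84.34536100°, h=2179.4080 m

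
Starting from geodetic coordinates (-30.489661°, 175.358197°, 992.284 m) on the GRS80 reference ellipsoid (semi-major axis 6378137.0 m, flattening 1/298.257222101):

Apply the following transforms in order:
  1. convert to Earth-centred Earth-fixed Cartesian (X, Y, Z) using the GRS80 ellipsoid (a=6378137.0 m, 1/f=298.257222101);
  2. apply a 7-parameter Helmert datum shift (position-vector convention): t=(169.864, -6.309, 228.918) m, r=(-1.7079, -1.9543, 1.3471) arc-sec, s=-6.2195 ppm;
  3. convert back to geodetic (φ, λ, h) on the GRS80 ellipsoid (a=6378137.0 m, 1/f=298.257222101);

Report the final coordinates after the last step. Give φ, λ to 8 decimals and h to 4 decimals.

φ=-30.48924138°, λ=175.35874441°, h=690.3483 m

start: φ=-30.489661°, λ=175.358197°, h=992.284 m
→ ECEF (a=6378137.000, f=1/298.257222101): X=-5483724.8349, Y=445237.0869, Z=-3217770.3702
→ Helmert 7p (PV): X=-5483493.2854, Y=445165.5518, Z=-3217577.0823
→ geod (Bowring, a=6378137.000): φ=-30.48924138°, λ=175.35874441°, h=690.3483 m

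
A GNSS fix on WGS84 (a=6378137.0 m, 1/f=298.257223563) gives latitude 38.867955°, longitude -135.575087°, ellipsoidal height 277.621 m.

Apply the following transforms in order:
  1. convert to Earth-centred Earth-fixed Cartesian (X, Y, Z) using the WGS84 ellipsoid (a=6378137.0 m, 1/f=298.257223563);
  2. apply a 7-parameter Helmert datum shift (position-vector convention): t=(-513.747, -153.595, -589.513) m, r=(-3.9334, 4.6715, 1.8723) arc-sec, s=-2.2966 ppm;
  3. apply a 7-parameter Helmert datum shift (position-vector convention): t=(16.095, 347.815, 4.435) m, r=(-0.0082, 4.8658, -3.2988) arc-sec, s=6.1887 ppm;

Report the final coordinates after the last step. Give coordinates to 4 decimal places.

X=-3551736.2562 m, Y=-3480517.9193 m, Z=3980749.6824 m

start: φ=38.867955°, λ=-135.575087°, h=277.621 m
→ ECEF (a=6378137.000, f=1/298.257223563): X=-3551384.7725, Y=-3480799.2346, Z=3981088.5337
→ Helmert 7p (PV): X=-3551768.6039, Y=-3480901.1542, Z=3980636.6870
→ Helmert 7p (PV): X=-3551736.2562, Y=-3480517.9193, Z=3980749.6824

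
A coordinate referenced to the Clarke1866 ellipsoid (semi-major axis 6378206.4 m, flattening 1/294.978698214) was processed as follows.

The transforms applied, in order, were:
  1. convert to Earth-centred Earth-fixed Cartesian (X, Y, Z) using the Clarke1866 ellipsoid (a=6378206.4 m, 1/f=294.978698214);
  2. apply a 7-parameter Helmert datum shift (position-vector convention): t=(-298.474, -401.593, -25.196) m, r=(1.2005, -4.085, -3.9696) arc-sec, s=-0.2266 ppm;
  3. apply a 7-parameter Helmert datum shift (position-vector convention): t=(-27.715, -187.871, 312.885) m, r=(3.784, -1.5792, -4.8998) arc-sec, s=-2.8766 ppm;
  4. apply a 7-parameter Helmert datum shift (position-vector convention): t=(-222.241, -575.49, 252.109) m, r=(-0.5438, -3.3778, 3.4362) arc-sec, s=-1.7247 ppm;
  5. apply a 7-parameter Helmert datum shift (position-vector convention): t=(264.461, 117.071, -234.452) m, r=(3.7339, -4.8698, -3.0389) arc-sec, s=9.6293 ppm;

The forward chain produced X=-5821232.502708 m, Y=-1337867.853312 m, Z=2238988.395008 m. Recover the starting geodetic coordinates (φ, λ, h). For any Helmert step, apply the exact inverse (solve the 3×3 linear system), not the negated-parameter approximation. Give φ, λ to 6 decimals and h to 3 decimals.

start: X=-5821232.5027, Y=-1337867.8533, Z=2238988.3950 m
→ Helmert⁻¹: X=-5821368.3242, Y=-1338017.2688, Z=2239362.9458
→ Helmert⁻¹: X=-5821141.7328, Y=-1337353.0136, Z=2239206.5000
→ Helmert⁻¹: X=-5821081.8543, Y=-1337266.1937, Z=2238969.1553
→ Helmert⁻¹: X=-5820714.6242, Y=-1336963.8921, Z=2239117.9172
→ geod (Bowring, a=6378206.400): φ=20.68011800°, λ=-167.06406900°, h=2702.0470 m

φ=20.680118°, λ=-167.064069°, h=2702.047 m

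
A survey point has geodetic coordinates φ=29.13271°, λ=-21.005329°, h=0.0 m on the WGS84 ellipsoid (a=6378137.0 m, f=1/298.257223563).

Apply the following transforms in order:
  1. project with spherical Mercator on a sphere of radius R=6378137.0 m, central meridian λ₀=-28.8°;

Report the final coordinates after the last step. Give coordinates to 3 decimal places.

E=867698.807 m, N=3392547.912 m

start: φ=29.132710°, λ=-21.005329°, h=0.000 m
→ merc (R=6378137.0, λ₀=-28.8°): E=867698.8066, N=3392547.9119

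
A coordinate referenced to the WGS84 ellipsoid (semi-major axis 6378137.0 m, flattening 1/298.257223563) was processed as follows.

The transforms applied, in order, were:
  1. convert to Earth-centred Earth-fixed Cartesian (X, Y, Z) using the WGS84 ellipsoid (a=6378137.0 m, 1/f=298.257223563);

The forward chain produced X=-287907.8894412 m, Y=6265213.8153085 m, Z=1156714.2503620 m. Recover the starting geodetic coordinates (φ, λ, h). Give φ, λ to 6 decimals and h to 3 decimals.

φ=10.518507°, λ=92.631085°, h=169.992 m

start: X=-287907.8894, Y=6265213.8153, Z=1156714.2504 m
→ geod (Bowring, a=6378137.000): φ=10.51850700°, λ=92.63108500°, h=169.9920 m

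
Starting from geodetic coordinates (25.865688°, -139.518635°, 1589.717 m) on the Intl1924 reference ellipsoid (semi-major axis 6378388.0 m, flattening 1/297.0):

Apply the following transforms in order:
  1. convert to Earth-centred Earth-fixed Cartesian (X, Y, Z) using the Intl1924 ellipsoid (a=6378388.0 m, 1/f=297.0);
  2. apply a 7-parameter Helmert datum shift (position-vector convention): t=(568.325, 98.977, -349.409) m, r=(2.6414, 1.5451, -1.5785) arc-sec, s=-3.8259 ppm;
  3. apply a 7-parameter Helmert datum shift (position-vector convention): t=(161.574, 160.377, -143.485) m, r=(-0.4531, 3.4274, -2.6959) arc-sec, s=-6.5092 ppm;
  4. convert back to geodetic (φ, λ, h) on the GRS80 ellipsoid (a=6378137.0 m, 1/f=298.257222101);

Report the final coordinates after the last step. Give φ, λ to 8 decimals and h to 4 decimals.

start: φ=25.865688°, λ=-139.518635°, h=1589.717 m
→ ECEF (a=6378388.000, f=1/297.0): X=-4369366.5557, Y=-3729334.5351, Z=2766411.2975
→ Helmert 7p (PV): X=-4368789.3309, Y=-3729223.2785, Z=2766036.2774
→ Helmert 7p (PV): X=-4368602.0990, Y=-3728975.4511, Z=2765955.5732
→ geod (Bowring, a=6378137.000): φ=25.86454824°, λ=-139.51640888°, h=891.5924 m

φ=25.86454824°, λ=-139.51640888°, h=891.5924 m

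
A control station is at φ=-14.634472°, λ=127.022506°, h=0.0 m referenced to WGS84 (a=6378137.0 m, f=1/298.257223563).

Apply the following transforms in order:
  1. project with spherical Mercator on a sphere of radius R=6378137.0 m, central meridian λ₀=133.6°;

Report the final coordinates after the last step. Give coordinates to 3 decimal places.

E=-732203.283 m, N=-1647110.027 m

start: φ=-14.634472°, λ=127.022506°, h=0.000 m
→ merc (R=6378137.0, λ₀=133.6°): E=-732203.2828, N=-1647110.0266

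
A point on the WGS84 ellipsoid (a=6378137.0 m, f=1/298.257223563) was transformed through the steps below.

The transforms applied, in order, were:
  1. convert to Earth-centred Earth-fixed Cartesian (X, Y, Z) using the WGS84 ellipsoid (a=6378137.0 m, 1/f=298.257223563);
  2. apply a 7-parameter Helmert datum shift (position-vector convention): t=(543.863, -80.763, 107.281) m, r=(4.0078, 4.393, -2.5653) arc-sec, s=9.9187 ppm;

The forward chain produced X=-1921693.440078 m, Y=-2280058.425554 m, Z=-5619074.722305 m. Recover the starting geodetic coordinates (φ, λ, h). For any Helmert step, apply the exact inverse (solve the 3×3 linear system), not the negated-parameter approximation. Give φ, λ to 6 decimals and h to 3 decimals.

φ=-62.203603°, λ=-130.130241°, h=-10.720 m

start: X=-1921693.4401, Y=-2280058.4256, Z=-5619074.7223 m
→ Helmert⁻¹: X=-1922070.2046, Y=-2280088.1346, Z=-5619122.9019
→ geod (Bowring, a=6378137.000): φ=-62.20360300°, λ=-130.13024100°, h=-10.7200 m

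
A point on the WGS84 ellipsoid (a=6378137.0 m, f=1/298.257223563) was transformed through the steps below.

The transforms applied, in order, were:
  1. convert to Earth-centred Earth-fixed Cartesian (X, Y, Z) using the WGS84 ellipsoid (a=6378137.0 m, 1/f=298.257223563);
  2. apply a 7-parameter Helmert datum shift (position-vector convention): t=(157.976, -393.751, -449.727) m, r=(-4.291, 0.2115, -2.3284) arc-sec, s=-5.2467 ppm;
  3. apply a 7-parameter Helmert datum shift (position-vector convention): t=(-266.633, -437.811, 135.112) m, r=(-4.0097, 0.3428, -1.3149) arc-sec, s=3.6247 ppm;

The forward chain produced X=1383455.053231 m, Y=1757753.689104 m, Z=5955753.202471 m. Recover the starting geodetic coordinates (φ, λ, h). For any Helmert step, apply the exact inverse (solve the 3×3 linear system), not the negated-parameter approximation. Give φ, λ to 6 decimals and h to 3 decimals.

start: X=1383455.0532, Y=1757753.6891, Z=5955753.2025 m
→ Helmert⁻¹: X=1383695.5653, Y=1758078.1730, Z=5955632.9791
→ Helmert⁻¹: X=1383518.8918, Y=1758372.8600, Z=5956151.9548
→ geod (Bowring, a=6378137.000): φ=69.53778200°, λ=51.80370500°, h=3141.5630 m

φ=69.537782°, λ=51.803705°, h=3141.563 m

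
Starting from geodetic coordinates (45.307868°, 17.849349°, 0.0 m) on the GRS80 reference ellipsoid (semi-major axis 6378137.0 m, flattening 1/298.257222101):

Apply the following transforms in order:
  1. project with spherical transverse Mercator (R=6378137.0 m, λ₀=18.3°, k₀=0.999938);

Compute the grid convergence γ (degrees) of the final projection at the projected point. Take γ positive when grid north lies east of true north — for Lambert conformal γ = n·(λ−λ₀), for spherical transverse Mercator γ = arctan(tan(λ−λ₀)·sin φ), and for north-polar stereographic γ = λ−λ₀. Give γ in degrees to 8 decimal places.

-0.32036929

start: φ=45.307868°, λ=17.849349°, h=0.000 m
→ into tm (λ₀=18.3°): φ=45.30786800°, λ−λ₀=-0.45065100°
convergence γ = -0.32036929°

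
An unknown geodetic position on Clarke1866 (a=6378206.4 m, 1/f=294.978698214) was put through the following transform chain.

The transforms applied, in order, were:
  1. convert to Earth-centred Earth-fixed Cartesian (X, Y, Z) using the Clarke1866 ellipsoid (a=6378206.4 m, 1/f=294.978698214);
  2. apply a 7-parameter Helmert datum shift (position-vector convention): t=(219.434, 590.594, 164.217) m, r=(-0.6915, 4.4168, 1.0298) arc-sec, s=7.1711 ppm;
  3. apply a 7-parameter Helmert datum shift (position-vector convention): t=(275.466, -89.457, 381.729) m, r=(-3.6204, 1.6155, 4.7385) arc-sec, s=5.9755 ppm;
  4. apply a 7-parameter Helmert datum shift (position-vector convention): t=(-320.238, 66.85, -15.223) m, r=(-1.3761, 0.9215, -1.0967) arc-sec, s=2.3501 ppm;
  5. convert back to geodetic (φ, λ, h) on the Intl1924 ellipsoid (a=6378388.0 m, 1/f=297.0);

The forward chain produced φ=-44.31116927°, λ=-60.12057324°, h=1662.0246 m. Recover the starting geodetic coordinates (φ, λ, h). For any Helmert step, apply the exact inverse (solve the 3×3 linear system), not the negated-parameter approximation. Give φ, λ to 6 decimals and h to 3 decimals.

φ=-44.313766°, λ=-60.124926°, h=2477.346 m

start: φ=-44.311169°, λ=-60.120573°, h=1662.025 m
→ ECEF (a=6378388.000, f=1/297.0): X=2278056.9424, Y=-3964956.3184, Z=-4434137.8238
→ Helmert⁻¹: X=2278412.7173, Y=-3964972.1537, Z=-4434128.4536
→ Helmert⁻¹: X=2278067.2867, Y=-3964833.5026, Z=-4434535.4337
→ Helmert⁻¹: X=2277906.6803, Y=-3965392.1660, Z=-4434632.3658
→ geod (Bowring, a=6378206.400): φ=-44.31376600°, λ=-60.12492600°, h=2477.3460 m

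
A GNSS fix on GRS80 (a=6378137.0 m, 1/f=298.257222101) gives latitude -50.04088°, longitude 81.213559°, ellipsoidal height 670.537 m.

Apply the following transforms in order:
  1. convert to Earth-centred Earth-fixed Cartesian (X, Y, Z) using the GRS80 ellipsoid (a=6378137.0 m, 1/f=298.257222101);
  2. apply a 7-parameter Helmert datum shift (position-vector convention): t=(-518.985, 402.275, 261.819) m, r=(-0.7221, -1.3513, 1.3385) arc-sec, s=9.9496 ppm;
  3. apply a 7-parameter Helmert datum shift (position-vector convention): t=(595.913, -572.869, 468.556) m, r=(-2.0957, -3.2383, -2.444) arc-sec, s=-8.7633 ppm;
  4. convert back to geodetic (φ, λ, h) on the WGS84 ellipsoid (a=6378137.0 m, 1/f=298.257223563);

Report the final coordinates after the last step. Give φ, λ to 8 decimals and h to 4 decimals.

φ=-50.03832159°, λ=81.21019141°, h=17.7628 m

start: φ=-50.040880°, λ=81.213559°, h=670.537 m
→ ECEF (a=6378137.000, f=1/298.257222101): X=627017.8760, Y=4056638.6790, Z=-4866224.5572
→ Helmert 7p (PV): X=626510.6852, Y=4057068.3488, Z=-4866021.2492
→ Helmert 7p (PV): X=627225.5736, Y=4056403.0636, Z=-4865541.4353
→ geod (Bowring, a=6378137.000): φ=-50.03832159°, λ=81.21019141°, h=17.7628 m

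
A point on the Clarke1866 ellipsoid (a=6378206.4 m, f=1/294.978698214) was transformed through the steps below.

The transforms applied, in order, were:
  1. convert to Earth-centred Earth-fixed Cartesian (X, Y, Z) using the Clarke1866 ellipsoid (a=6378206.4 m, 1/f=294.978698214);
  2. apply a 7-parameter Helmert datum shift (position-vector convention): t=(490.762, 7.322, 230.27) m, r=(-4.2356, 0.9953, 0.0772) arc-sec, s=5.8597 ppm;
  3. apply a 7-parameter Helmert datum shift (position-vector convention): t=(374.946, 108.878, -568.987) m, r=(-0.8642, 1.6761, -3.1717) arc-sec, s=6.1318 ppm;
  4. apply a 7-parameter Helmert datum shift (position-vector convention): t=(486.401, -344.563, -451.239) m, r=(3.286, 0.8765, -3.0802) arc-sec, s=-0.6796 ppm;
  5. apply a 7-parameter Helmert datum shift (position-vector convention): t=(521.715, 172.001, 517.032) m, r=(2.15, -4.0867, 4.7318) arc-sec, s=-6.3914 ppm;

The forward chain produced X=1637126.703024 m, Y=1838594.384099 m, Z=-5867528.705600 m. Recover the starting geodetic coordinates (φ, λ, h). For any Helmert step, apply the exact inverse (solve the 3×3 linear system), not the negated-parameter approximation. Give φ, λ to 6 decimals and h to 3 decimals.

start: X=1637126.7030, Y=1838594.3841, Z=-5867528.7056 m
→ Helmert⁻¹: X=1636541.3558, Y=1838335.4239, Z=-5868134.8293
→ Helmert⁻¹: X=1636053.5444, Y=1838612.1896, Z=-5867709.9167
→ Helmert⁻¹: X=1635687.9736, Y=1838541.7718, Z=-5867083.9592
→ Helmert⁻¹: X=1635216.6295, Y=1838643.5468, Z=-5867234.2021
→ geod (Bowring, a=6378206.400): φ=-67.38621900°, λ=48.35137500°, h=2505.4120 m

φ=-67.386219°, λ=48.351375°, h=2505.412 m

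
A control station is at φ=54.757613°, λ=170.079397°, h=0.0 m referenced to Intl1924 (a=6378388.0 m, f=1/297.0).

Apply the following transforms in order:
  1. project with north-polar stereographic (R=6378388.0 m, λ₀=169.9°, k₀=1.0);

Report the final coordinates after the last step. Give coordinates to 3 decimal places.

start: φ=54.757613°, λ=170.079397°, h=0.000 m
→ stereo (R=6378388.0, λ₀=169.9°): E=12686.6981, N=-4051861.9786

E=12686.698 m, N=-4051861.979 m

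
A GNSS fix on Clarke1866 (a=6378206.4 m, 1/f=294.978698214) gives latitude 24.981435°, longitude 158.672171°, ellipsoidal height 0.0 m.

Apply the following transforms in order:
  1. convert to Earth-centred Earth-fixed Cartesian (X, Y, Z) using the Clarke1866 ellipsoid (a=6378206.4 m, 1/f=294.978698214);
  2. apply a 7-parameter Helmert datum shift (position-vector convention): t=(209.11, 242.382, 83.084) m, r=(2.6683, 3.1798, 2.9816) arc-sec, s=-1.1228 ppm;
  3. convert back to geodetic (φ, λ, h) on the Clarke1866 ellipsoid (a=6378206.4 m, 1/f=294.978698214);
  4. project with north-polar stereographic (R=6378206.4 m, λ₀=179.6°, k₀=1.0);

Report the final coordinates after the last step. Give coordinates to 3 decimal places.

start: φ=24.981435°, λ=158.672171°, h=0.000 m
→ ECEF (a=6378206.400, f=1/294.978698214): X=-5388797.7616, Y=2104020.2706, Z=2677057.1883
→ Helmert 7p (PV): X=-5388571.7453, Y=2104147.7630, Z=2677247.5588
→ geod (Bowring, a=6378206.400): φ=24.98361879°, λ=158.67018055°, h=-68.4033 m
→ stereo (R=6378206.4, λ₀=179.6°): E=-2903980.5910, N=-7592913.5526

E=-2903980.591 m, N=-7592913.553 m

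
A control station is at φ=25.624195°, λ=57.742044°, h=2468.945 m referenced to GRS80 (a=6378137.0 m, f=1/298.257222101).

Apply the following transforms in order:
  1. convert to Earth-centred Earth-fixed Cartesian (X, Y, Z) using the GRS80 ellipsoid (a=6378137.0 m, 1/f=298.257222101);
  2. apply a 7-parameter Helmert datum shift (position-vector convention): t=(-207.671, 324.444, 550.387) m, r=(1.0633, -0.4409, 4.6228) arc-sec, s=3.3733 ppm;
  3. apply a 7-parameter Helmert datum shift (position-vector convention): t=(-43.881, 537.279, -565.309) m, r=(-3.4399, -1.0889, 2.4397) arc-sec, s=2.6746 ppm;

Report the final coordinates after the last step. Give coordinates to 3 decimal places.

X=3072102.287 m, Y=4869183.069 m, Z=2742618.417 m

start: φ=25.624195°, λ=57.742044°, h=2468.945 m
→ ECEF (a=6378137.000, f=1/298.257222101): X=3072522.2926, Y=4868155.0919, Z=2742650.0621
→ Helmert 7p (PV): X=3072210.0183, Y=4868550.6807, Z=2743241.3641
→ Helmert 7p (PV): X=3072102.2869, Y=4869183.0688, Z=2742618.4173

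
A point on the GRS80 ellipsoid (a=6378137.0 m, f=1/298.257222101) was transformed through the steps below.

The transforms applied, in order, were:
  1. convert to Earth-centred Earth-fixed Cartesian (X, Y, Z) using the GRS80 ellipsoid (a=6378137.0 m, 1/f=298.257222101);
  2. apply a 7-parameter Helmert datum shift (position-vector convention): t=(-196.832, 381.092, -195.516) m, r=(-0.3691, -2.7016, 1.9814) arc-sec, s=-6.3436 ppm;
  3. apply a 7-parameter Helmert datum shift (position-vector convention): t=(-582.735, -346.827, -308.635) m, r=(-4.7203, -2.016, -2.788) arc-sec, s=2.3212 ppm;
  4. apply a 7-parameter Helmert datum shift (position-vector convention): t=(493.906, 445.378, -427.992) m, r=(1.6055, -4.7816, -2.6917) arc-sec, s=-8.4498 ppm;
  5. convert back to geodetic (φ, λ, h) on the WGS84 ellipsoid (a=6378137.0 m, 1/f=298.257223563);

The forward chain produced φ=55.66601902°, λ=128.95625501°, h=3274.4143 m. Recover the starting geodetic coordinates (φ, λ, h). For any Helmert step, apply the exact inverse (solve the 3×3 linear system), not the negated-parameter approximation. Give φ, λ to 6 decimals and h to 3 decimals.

start: φ=55.666019°, λ=128.956255°, h=3274.414 m
→ ECEF (a=6378137.000, f=1/298.257223563): X=-2268104.6872, Y=2805252.6098, Z=5246262.7901
→ Helmert⁻¹: X=-2268532.7353, Y=2804842.1675, Z=5246765.8727
→ Helmert⁻¹: X=-2267931.3656, Y=2805031.7491, Z=5247148.6868
→ Helmert⁻¹: X=-2267653.2481, Y=2804680.8422, Z=5247412.2100
→ geod (Bowring, a=6378137.000): φ=55.67723800°, λ=128.95638900°, h=3812.8270 m

φ=55.677238°, λ=128.956389°, h=3812.827 m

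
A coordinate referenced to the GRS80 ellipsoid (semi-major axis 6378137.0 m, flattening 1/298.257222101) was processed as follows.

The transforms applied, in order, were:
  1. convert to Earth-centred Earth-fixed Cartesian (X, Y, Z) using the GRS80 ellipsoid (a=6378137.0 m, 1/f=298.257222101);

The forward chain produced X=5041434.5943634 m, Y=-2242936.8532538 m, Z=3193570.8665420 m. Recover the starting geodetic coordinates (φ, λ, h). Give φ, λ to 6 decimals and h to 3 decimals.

start: X=5041434.5944, Y=-2242936.8533, Z=3193570.8665 m
→ geod (Bowring, a=6378137.000): φ=30.22800100°, λ=-23.98430600°, h=2649.0080 m

φ=30.228001°, λ=-23.984306°, h=2649.008 m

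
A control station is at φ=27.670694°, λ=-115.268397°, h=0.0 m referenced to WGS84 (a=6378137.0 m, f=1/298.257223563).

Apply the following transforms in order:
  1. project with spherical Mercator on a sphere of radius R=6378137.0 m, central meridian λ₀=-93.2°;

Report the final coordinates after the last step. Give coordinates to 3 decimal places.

E=-2456642.717 m, N=3207518.920 m

start: φ=27.670694°, λ=-115.268397°, h=0.000 m
→ merc (R=6378137.0, λ₀=-93.2°): E=-2456642.7167, N=3207518.9196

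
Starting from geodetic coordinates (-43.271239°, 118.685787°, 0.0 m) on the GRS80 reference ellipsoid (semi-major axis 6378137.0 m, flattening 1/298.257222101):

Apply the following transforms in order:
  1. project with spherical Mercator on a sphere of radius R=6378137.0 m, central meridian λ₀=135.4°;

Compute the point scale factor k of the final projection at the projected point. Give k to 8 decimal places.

start: φ=-43.271239°, λ=118.685787°, h=0.000 m
→ into merc (λ₀=135.4°): φ=-43.27123900°, λ−λ₀=-16.71421300°
scale k = 1.37340578

1.37340578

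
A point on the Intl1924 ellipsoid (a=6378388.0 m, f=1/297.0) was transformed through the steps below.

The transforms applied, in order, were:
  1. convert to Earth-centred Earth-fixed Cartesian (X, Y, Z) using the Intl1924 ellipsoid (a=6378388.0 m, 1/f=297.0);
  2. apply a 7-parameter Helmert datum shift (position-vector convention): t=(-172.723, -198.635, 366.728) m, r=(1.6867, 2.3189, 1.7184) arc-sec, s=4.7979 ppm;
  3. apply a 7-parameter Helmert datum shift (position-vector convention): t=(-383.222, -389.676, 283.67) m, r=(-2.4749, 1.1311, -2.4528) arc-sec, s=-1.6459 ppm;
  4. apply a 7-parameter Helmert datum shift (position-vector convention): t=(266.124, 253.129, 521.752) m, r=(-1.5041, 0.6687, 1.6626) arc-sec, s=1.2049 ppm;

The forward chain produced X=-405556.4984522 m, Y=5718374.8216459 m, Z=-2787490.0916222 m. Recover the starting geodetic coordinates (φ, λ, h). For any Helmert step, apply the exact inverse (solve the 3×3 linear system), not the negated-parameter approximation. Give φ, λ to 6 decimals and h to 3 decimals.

φ=-26.090901°, λ=94.052757°, h=1015.632 m

start: X=-405556.4985, Y=5718374.8216, Z=-2787490.0916 m
→ Helmert⁻¹: X=-405767.0039, Y=5718138.4037, Z=-2787968.1027
→ Helmert⁻¹: X=-405437.1618, Y=5718566.1251, Z=-2788189.9701
→ Helmert⁻¹: X=-405183.5012, Y=5718717.8944, Z=-2788594.6381
→ geod (Bowring, a=6378388.000): φ=-26.09090100°, λ=94.05275700°, h=1015.6320 m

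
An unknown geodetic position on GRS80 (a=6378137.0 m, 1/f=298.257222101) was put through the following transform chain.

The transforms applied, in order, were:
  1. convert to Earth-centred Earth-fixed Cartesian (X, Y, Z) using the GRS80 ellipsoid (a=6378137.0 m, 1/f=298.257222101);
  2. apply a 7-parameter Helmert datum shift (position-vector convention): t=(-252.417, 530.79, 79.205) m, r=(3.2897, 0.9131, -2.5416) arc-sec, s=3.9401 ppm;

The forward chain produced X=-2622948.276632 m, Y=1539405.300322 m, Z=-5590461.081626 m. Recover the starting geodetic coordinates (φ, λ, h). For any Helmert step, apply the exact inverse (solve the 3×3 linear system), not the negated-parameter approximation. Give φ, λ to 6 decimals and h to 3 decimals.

start: X=-2622948.2766, Y=1539405.3003, Z=-5590461.0816 m
→ Helmert⁻¹: X=-2622679.7380, Y=1538746.9670, Z=-5590554.4109
→ geod (Bowring, a=6378137.000): φ=-61.61899500°, λ=149.59951400°, h=2384.0580 m

φ=-61.618995°, λ=149.599514°, h=2384.058 m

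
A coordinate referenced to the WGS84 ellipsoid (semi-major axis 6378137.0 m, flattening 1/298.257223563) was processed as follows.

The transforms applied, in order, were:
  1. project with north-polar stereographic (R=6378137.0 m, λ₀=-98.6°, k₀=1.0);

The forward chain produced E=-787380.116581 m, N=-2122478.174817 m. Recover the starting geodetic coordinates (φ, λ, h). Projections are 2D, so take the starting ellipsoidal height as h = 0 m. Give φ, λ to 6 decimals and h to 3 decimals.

start: E=-787380.1166, N=-2122478.1748 m
→ stereo⁻¹: φ=69.87330700°, λ=-118.95344700°

φ=69.873307°, λ=-118.953447°, h=0.000 m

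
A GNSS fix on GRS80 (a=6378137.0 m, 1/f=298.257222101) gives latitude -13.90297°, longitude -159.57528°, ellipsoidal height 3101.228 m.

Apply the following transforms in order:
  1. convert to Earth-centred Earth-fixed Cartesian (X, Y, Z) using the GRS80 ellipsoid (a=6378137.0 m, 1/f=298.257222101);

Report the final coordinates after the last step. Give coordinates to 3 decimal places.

start: φ=-13.902970°, λ=-159.575280°, h=3101.228 m
→ ECEF (a=6378137.000, f=1/298.257222101): X=-5805989.3221, Y=-2162079.9537, Z=-1523308.3896

X=-5805989.322 m, Y=-2162079.954 m, Z=-1523308.390 m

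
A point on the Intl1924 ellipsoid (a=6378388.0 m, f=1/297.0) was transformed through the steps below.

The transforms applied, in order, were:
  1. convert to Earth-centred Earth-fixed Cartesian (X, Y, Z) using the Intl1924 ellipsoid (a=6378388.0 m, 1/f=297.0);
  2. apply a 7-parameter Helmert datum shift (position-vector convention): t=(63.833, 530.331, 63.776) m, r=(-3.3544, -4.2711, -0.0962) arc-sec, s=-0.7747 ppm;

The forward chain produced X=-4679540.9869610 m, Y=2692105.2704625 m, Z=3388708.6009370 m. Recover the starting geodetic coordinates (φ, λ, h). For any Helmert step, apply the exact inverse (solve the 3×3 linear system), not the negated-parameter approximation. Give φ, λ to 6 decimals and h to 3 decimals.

start: X=-4679540.9870, Y=2692105.2705, Z=3388708.6009 m
→ Helmert⁻¹: X=-4679539.5293, Y=2691519.7317, Z=3388788.1199
→ geod (Bowring, a=6378388.000): φ=32.29250900°, λ=150.09388000°, h=1577.4500 m

φ=32.292509°, λ=150.093880°, h=1577.450 m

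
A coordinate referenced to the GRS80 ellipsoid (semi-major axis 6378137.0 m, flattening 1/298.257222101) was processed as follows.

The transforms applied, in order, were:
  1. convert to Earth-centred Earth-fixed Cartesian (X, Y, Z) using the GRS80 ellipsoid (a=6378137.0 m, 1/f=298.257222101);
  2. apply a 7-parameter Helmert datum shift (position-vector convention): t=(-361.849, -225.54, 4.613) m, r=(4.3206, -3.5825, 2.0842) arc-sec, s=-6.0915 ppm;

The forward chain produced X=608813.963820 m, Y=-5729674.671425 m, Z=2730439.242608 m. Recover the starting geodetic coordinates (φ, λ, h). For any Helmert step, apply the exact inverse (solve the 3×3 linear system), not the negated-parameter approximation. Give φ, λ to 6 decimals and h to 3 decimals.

φ=25.506121°, λ=-83.930956°, h=1807.056 m

start: X=608813.9638, Y=-5729674.6714, Z=2730439.2426 m
→ Helmert⁻¹: X=609169.0563, Y=-5729432.9912, Z=2730560.6955
→ geod (Bowring, a=6378137.000): φ=25.50612100°, λ=-83.93095600°, h=1807.0560 m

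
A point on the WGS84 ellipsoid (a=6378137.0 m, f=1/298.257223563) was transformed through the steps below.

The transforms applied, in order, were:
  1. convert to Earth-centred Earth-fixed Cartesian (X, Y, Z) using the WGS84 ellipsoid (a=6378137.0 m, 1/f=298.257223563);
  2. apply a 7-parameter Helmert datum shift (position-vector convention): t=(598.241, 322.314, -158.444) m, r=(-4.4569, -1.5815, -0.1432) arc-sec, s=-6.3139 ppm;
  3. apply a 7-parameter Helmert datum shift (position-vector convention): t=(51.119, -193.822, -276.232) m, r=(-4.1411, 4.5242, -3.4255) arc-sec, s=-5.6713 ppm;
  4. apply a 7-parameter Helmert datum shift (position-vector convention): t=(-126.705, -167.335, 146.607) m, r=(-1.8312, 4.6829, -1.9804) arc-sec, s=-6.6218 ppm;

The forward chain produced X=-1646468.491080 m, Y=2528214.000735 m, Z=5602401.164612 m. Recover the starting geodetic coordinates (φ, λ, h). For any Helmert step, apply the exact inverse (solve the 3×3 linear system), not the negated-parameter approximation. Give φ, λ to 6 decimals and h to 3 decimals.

start: X=-1646468.4911, Y=2528214.0007, Z=5602401.1646 m
→ Helmert⁻¹: X=-1646504.1534, Y=2528332.5333, Z=5602276.7200
→ Helmert⁻¹: X=-1646729.4876, Y=2528400.8664, Z=5602599.3684
→ Helmert⁻¹: X=-1647296.9258, Y=2527972.3062, Z=5602860.4419
→ geod (Bowring, a=6378137.000): φ=61.85640600°, λ=123.08938200°, h=2127.2530 m

φ=61.856406°, λ=123.089382°, h=2127.253 m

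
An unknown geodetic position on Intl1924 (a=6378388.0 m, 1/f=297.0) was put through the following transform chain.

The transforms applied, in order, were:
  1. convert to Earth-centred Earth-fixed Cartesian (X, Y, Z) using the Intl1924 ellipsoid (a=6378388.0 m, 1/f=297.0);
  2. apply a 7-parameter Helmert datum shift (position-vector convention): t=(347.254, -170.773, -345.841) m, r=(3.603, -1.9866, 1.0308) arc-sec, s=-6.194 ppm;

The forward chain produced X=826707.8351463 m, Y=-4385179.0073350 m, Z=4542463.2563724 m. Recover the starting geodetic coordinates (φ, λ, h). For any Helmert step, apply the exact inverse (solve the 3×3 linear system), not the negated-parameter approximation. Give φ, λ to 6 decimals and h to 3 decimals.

start: X=826707.8351, Y=-4385179.0073, Z=4542463.2564 m
→ Helmert⁻¹: X=826387.5401, Y=-4384960.1703, Z=4542905.8723
→ geod (Bowring, a=6378388.000): φ=45.70698400°, λ=-79.32724400°, h=362.6060 m

φ=45.706984°, λ=-79.327244°, h=362.606 m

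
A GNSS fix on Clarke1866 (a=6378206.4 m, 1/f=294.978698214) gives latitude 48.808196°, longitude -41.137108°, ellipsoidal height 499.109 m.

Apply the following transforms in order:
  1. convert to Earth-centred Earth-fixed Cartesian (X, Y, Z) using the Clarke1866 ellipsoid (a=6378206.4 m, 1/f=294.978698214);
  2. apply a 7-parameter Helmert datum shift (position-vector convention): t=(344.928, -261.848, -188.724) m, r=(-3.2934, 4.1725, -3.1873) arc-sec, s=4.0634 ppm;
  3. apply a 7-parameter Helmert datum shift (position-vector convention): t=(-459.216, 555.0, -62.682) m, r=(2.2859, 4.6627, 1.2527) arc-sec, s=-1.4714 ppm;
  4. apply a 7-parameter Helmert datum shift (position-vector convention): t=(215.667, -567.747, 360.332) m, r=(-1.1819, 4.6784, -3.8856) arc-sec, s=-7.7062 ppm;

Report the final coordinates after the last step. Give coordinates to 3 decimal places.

start: φ=48.808196°, λ=-41.137108°, h=499.109 m
→ ECEF (a=6378206.400, f=1/294.978698214): X=3169935.2266, Y=-2768928.1880, Z=4776709.2170
→ Helmert 7p (PV): X=3170346.8761, Y=-2769174.0014, Z=4776519.9895
→ Helmert 7p (PV): X=3170007.7882, Y=-2768648.6076, Z=4776347.9235
→ Helmert 7p (PV): X=3170255.2053, Y=-2769227.3664, Z=4776615.4122

X=3170255.205 m, Y=-2769227.366 m, Z=4776615.412 m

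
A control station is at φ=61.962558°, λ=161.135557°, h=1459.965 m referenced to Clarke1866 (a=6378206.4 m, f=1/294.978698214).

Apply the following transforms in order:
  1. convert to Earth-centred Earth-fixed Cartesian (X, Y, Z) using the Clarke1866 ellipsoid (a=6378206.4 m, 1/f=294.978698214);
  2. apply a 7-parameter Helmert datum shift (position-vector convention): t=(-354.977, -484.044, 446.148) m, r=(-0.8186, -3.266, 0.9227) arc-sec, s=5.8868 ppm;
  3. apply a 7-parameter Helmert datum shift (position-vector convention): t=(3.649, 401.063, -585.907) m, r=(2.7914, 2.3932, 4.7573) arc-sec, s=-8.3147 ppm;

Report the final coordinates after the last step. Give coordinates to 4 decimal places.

start: φ=61.962558°, λ=161.135557°, h=1459.965 m
→ ECEF (a=6378206.400, f=1/294.978698214): X=-2845187.6879, Y=972153.2321, Z=5607648.4842
→ Helmert 7p (PV): X=-2845652.5549, Y=971684.4384, Z=5608078.7341
→ Helmert 7p (PV): X=-2845582.5884, Y=971935.8964, Z=5607492.3640

X=-2845582.5884 m, Y=971935.8964 m, Z=5607492.3640 m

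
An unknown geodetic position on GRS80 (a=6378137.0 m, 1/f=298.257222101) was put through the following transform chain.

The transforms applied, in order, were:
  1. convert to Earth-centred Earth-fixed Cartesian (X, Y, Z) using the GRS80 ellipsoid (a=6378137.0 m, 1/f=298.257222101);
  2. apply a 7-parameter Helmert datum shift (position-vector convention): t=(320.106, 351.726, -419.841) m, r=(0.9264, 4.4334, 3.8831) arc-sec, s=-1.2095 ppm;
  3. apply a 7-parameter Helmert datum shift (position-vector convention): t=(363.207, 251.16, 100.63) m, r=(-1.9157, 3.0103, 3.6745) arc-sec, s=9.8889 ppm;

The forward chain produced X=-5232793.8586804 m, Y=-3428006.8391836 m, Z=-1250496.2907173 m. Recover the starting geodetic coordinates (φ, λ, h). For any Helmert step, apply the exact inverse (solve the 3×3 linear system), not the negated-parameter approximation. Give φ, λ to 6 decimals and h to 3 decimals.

start: X=-5232793.8587, Y=-3428006.8392, Z=-1250496.2907 m
→ Helmert⁻¹: X=-5233148.1331, Y=-3428119.2561, Z=-1250692.7671
→ Helmert⁻¹: X=-5233512.2359, Y=-3428382.2196, Z=-1250371.5281
→ geod (Bowring, a=6378137.000): φ=-11.37595900°, λ=-146.77189400°, h=2882.9700 m

φ=-11.375959°, λ=-146.771894°, h=2882.970 m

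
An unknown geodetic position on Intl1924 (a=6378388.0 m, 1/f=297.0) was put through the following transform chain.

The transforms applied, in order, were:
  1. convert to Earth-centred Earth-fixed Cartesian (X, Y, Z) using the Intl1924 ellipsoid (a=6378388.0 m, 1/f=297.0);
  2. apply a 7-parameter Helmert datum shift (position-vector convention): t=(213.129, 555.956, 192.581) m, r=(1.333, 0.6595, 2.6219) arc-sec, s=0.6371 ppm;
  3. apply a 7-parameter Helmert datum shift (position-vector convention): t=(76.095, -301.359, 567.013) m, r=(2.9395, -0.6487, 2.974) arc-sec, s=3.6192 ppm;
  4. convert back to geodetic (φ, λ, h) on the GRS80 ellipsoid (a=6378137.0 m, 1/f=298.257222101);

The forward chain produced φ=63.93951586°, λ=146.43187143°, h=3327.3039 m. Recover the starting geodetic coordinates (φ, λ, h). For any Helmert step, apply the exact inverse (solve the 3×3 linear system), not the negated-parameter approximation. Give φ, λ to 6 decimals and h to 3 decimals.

start: φ=63.939516°, λ=146.431871°, h=3327.304 m
→ ECEF (a=6378137.000, f=1/298.257222101): X=-2342292.1067, Y=1554337.7771, Z=5709745.0029
→ Helmert⁻¹: X=-2342319.3521, Y=1554748.6435, Z=5709142.5370
→ Helmert⁻¹: X=-2342529.4854, Y=1554258.3683, Z=5708928.7845
→ geod (Bowring, a=6378388.000): φ=63.93570900°, λ=146.43589500°, h=2484.3770 m

φ=63.935709°, λ=146.435895°, h=2484.377 m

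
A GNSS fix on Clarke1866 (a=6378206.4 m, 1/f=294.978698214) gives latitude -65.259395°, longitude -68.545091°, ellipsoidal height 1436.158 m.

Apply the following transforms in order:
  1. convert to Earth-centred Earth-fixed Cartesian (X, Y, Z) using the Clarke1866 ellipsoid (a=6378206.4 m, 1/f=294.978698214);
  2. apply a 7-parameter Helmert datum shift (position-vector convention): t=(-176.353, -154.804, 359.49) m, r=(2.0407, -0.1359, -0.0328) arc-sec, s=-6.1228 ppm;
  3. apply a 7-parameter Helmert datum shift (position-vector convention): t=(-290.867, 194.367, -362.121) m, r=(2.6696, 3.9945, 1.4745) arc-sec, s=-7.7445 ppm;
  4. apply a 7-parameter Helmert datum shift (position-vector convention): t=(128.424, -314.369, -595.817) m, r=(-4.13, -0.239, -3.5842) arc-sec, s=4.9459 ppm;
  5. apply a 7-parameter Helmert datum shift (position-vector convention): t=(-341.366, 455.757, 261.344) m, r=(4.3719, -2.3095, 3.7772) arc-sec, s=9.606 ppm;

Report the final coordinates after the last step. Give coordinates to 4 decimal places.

start: φ=-65.259395°, λ=-68.545091°, h=1436.158 m
→ ECEF (a=6378206.400, f=1/294.978698214): X=979321.4820, Y=-2491901.6573, Z=-5770986.4464
→ Helmert 7p (PV): X=979142.5388, Y=-2491984.2642, Z=-5770615.6303
→ Helmert 7p (PV): X=978750.1506, Y=-2491688.9125, Z=-5770984.2751
→ Helmert 7p (PV): X=978846.8048, Y=-2492148.1645, Z=-5771557.6098
→ Helmert 7p (PV): X=978625.1027, Y=-2491576.0893, Z=-5771393.5704

X=978625.1027 m, Y=-2491576.0893 m, Z=-5771393.5704 m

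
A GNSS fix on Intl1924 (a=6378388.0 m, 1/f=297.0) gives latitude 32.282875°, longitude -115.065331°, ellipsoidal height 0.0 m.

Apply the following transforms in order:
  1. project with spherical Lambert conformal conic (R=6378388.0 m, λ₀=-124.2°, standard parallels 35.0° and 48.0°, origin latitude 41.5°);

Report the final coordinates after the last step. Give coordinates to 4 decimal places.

E=863504.7056 m, N=-978162.4609 m

start: φ=32.282875°, λ=-115.065331°, h=0.000 m
→ lcc (R=6378388.0, λ₀=-124.2°): E=863504.7056, N=-978162.4609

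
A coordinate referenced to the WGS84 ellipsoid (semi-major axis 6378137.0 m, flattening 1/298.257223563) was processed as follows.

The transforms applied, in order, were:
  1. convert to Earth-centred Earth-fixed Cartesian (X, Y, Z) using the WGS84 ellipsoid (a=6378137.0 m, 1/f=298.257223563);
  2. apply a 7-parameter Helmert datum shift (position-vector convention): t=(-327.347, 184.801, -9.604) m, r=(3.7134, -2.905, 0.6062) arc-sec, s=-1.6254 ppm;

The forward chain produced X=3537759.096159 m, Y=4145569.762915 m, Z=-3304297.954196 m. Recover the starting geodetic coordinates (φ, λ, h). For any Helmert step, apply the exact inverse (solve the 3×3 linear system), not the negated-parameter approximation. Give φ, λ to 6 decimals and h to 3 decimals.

start: X=3537759.0962, Y=4145569.7629, Z=-3304297.9542 m
→ Helmert⁻¹: X=3538057.8379, Y=4145321.8120, Z=-3304418.1790
→ geod (Bowring, a=6378137.000): φ=-31.40033500°, λ=49.51903800°, h=1071.6520 m

φ=-31.400335°, λ=49.519038°, h=1071.652 m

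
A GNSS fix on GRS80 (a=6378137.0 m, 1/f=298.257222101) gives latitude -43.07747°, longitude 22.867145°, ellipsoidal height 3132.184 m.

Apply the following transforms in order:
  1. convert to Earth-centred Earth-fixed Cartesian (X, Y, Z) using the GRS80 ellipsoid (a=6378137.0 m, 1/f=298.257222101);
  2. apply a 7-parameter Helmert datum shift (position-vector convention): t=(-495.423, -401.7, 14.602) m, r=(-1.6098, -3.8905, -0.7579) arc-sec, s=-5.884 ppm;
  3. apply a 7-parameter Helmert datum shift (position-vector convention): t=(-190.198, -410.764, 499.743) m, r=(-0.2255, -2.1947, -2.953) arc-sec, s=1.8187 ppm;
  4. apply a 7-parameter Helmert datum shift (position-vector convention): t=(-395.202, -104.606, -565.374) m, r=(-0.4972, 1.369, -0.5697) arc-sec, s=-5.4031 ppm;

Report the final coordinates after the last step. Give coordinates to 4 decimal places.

start: φ=-43.077470°, λ=22.867145°, h=3132.184 m
→ ECEF (a=6378137.000, f=1/298.257222101): X=4301472.8293, Y=1814107.2542, Z=-4335931.3606
→ Helmert 7p (PV): X=4301040.5446, Y=1813645.2350, Z=-4335824.2716
→ Helmert 7p (PV): X=4300930.2682, Y=1813171.4532, Z=-4335288.6329
→ Helmert 7p (PV): X=4300488.0622, Y=1813034.7212, Z=-4335863.4991

X=4300488.0622 m, Y=1813034.7212 m, Z=-4335863.4991 m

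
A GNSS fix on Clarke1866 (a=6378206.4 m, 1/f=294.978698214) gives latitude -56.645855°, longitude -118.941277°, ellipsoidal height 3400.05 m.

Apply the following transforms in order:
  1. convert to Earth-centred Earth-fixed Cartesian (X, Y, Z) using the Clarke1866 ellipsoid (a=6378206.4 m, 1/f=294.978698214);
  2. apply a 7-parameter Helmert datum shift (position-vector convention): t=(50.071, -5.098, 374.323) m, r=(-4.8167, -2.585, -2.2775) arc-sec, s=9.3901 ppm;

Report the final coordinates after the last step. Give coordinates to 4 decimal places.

start: φ=-56.645855°, λ=-118.941277°, h=3400.050 m
→ ECEF (a=6378206.400, f=1/294.978698214): X=-1701920.1610, Y=-3077780.3361, Z=-5306958.5809
→ Helmert 7p (PV): X=-1701853.5455, Y=-3077919.4720, Z=-5306583.5471

X=-1701853.5455 m, Y=-3077919.4720 m, Z=-5306583.5471 m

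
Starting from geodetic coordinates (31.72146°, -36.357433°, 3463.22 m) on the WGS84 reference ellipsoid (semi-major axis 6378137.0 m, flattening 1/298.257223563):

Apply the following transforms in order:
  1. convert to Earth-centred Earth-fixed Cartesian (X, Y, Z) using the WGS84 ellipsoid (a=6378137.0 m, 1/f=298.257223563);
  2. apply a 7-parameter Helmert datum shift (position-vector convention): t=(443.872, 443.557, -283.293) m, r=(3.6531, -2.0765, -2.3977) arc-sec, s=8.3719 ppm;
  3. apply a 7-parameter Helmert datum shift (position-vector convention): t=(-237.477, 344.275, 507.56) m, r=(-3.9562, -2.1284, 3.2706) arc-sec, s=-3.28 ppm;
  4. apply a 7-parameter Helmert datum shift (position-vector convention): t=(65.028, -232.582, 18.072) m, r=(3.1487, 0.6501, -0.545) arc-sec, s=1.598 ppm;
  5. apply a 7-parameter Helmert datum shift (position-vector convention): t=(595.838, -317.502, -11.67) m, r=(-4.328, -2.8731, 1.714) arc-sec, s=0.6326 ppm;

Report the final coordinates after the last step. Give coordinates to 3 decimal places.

X=4376456.743 m, Y=-3220695.794 m, Z=3336434.703 m

start: φ=31.721460°, λ=-36.357433°, h=3463.220 m
→ ECEF (a=6378137.000, f=1/298.257223563): X=4375629.5255, Y=-3220977.2516, Z=3336020.0936
→ Helmert 7p (PV): X=4376039.0032, Y=-3220670.6085, Z=3335751.7336
→ Helmert 7p (PV): X=4375803.8198, Y=-3220182.4019, Z=3336355.2805
→ Helmert 7p (PV): X=4375877.8473, Y=-3220482.6223, Z=3336315.7352
→ Helmert 7p (PV): X=4376456.7426, Y=-3220695.7943, Z=3336434.7027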